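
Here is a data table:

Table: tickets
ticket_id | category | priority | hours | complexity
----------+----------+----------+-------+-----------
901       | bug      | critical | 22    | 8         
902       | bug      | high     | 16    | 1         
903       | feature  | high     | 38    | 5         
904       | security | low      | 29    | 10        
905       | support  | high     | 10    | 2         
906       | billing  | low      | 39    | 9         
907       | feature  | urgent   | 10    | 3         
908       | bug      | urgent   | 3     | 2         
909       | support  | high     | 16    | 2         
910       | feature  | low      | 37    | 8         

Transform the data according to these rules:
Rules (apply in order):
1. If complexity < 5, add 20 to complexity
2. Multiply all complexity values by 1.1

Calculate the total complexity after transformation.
165.0

Step 1: Apply Rule 1 - Add 20 to records with complexity < 5
  - 5 records affected: 10 + (5 × 20) = 110
  - Unaffected records: 40
  - Sum after Rule 1: 150
Step 2: Apply Rule 2 - Multiply all by 1.1
  - 150 × 1.1 = 165.0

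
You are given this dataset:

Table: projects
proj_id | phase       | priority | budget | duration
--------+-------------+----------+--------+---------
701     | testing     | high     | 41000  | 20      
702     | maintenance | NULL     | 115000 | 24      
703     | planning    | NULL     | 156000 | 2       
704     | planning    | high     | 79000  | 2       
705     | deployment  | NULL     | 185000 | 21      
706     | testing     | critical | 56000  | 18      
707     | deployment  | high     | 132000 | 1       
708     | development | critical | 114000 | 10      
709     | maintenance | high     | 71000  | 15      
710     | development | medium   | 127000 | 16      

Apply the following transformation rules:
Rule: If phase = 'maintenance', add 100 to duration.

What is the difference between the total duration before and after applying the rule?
200

Step 1: Original sum of duration = 129
Step 2: 2 records have phase = 'maintenance'
Step 3: Each affected record changes by 100
Step 4: Total change = 2 × 100 = 200
Step 5: New sum = 129 + 200 = 329
Step 6: Difference = |329 - 129| = 200
        (Sum increased by 200)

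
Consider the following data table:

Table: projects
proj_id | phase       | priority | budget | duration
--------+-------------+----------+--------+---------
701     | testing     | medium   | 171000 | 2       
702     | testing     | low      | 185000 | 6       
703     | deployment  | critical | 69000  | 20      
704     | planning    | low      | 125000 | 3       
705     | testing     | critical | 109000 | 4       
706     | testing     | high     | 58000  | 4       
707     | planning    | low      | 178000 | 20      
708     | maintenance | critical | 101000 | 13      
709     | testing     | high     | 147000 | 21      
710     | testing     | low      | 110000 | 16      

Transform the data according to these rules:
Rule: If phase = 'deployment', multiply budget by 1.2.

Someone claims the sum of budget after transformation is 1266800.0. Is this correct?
Yes, the result is correct.

Step 1: Calculate the correct sum after transformation
Step 2: Apply multiplier 1.2 to records where phase = 'deployment'
Step 3: Correct result = 1266800.0
Step 4: Claimed result = 1266800.0
Step 5: 1266800.0 = 1266800.0 ✓
Conclusion: The claimed result is correct.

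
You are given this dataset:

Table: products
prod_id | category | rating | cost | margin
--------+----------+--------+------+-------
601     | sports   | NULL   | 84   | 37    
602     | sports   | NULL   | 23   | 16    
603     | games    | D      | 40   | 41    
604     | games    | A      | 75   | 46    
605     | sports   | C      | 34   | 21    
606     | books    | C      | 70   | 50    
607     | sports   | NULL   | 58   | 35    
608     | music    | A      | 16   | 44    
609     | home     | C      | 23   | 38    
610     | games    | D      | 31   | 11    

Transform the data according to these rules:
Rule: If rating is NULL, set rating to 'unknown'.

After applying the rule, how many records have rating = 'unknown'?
3

Step 1: Count records where rating IS NULL
Step 2: Found 3 records with NULL rating
Step 3: These records will have rating set to 'unknown'
Step 4: Records already having rating = 'unknown': 0
Step 5: Answer: 3 + 0 = 3 records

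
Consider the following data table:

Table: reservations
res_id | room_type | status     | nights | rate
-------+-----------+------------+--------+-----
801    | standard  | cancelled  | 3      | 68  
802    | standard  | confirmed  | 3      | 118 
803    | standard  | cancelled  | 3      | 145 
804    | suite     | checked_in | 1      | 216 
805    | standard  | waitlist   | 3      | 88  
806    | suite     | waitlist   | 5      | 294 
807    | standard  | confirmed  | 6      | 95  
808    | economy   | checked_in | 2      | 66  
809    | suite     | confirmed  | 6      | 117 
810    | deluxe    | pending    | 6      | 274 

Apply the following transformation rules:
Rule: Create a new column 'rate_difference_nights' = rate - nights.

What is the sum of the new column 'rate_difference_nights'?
1443

Step 1: For each record, compute rate - nights
Example calculations:
  68 - 3 = 65
  118 - 3 = 115
  145 - 3 = 142
  ...
Step 2: Sum all derived values
Step 3: Total = 1443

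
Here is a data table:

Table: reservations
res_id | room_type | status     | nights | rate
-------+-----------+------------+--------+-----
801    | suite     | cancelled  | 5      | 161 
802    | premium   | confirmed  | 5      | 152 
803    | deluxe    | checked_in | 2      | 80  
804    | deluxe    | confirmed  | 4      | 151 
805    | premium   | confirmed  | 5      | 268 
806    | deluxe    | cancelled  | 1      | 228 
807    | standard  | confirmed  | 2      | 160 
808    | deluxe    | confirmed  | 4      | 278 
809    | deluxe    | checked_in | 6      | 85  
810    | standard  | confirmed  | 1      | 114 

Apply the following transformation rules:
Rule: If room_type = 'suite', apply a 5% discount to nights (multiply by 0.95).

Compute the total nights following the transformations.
34.75

Step 1: Records with room_type = 'suite' have total nights = 5
Step 2: Apply multiplier: 5 × 0.95 = 4.75
Step 3: Other records total: 30
Step 4: Final sum = 4.75 + 30 = 34.75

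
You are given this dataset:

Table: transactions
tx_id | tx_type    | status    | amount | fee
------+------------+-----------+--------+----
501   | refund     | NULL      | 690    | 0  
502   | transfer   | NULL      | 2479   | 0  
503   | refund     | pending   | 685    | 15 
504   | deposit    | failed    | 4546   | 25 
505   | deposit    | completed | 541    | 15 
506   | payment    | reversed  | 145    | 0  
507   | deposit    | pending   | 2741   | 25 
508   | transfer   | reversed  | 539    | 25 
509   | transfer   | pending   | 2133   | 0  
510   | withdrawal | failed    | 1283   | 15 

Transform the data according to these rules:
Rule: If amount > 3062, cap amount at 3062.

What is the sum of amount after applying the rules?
14298

Step 1: 1 records have amount > 3062
Step 2: These records originally summed to 4546
Step 3: After capping: 1 × 3062 = 3062
Step 4: Unaffected records sum: 11236
Step 5: Final sum = 3062 + 11236 = 14298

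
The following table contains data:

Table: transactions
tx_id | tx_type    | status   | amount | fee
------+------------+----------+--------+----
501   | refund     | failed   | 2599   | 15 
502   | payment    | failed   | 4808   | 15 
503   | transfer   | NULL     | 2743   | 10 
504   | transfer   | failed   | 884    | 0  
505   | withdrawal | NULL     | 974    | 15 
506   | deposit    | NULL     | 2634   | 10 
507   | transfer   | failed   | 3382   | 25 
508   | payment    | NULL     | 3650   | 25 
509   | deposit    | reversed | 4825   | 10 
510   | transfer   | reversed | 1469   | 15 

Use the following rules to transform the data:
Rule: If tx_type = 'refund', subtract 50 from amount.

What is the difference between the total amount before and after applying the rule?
50

Step 1: Original sum of amount = 27968
Step 2: 1 records have tx_type = 'refund'
Step 3: Each affected record changes by -50
Step 4: Total change = 1 × -50 = -50
Step 5: New sum = 27968 + -50 = 27918
Step 6: Difference = |27918 - 27968| = 50
        (Sum decreased by 50)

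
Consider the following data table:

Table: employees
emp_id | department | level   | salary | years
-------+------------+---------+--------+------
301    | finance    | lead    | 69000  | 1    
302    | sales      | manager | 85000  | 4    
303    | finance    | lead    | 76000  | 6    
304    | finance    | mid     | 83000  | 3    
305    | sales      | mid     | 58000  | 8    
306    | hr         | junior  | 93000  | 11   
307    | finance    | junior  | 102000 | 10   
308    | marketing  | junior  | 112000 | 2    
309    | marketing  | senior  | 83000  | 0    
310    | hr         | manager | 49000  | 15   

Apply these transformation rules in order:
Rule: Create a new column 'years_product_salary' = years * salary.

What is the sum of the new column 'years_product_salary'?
4580000

Step 1: For each record, compute years * salary
Example calculations:
  1 * 69000 = 69000
  4 * 85000 = 340000
  6 * 76000 = 456000
  ...
Step 2: Sum all derived values
Step 3: Total = 4580000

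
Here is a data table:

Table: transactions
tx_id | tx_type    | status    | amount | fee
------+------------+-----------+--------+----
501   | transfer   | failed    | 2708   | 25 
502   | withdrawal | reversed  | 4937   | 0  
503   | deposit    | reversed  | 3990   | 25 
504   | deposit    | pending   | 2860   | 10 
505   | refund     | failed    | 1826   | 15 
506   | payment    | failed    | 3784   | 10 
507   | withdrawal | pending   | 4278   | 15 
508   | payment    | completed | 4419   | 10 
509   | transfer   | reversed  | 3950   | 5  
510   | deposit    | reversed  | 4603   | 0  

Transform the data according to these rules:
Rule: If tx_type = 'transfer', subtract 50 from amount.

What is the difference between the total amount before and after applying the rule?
100

Step 1: Original sum of amount = 37355
Step 2: 2 records have tx_type = 'transfer'
Step 3: Each affected record changes by -50
Step 4: Total change = 2 × -50 = -100
Step 5: New sum = 37355 + -100 = 37255
Step 6: Difference = |37255 - 37355| = 100
        (Sum decreased by 100)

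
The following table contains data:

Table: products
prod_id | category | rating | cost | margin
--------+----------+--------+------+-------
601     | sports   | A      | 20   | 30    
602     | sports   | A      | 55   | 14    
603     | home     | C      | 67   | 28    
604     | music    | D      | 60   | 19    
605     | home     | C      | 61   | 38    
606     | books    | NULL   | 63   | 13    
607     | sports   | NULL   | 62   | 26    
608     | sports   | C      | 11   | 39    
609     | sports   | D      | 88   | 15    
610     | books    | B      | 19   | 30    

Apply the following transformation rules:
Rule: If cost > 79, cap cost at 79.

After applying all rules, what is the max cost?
79

Step 1: Original maximum cost = 88
Step 2: Apply cap at 79
Step 3: 1 records had cost > 79 and were capped
Step 4: Maximum after transformation = 79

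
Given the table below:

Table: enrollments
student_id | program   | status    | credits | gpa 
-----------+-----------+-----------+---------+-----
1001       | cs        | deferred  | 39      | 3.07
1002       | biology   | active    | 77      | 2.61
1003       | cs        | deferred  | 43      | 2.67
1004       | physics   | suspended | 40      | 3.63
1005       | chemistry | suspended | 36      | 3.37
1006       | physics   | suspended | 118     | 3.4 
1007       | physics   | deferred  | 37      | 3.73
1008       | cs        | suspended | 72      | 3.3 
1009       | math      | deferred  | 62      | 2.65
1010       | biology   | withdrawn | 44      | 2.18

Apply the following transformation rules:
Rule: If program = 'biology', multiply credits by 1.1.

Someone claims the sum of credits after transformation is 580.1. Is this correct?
Yes, the result is correct.

Step 1: Calculate the correct sum after transformation
Step 2: Apply multiplier 1.1 to records where program = 'biology'
Step 3: Correct result = 580.1
Step 4: Claimed result = 580.1
Step 5: 580.1 = 580.1 ✓
Conclusion: The claimed result is correct.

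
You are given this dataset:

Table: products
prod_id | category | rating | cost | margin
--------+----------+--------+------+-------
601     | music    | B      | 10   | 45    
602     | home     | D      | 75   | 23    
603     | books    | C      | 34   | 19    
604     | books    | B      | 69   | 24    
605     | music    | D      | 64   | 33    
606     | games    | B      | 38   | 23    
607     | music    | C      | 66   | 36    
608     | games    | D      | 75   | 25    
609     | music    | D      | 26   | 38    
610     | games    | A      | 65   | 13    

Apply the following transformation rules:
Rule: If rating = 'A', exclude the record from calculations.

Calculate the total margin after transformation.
266

Step 1: Identify records where rating = 'A'
Step 2: The excluded records sum to 13
Step 3: Original total margin = 279
Step 4: Remaining total = 279 - 13 = 266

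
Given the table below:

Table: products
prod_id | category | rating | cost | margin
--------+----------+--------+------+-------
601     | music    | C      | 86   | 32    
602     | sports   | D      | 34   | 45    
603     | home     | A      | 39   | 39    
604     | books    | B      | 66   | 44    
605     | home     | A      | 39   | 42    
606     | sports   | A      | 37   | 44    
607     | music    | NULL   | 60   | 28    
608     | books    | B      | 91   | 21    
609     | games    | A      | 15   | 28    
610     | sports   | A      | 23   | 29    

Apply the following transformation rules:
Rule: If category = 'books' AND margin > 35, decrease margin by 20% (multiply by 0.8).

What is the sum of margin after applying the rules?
343.2

Step 1: Find records where category = 'books' AND margin > 35
Step 2: 1 records match, summing to 44
Step 3: After multiplier: 44 × 0.8 = 35.2
Step 4: Unaffected records sum: 308
Step 5: Final sum = 35.2 + 308 = 343.2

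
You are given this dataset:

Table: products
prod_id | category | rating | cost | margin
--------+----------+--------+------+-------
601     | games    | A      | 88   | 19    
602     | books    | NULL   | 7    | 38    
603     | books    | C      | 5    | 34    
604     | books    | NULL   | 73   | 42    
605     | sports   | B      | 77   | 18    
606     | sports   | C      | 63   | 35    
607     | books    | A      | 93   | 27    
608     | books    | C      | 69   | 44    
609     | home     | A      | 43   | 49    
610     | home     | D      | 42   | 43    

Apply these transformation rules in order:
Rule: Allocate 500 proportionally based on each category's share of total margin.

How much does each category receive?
books: 265.04, games: 27.22, home: 131.81, sports: 75.93

Step 1: Calculate total margin = 349
Step 2: Calculate each category's proportion:
  books: 185/349 = 53.01% → 265.04
  games: 19/349 = 5.44% → 27.22
  home: 92/349 = 26.36% → 131.81
  sports: 53/349 = 15.19% → 75.93
Step 3: Verify: sum of allocations ≈ 500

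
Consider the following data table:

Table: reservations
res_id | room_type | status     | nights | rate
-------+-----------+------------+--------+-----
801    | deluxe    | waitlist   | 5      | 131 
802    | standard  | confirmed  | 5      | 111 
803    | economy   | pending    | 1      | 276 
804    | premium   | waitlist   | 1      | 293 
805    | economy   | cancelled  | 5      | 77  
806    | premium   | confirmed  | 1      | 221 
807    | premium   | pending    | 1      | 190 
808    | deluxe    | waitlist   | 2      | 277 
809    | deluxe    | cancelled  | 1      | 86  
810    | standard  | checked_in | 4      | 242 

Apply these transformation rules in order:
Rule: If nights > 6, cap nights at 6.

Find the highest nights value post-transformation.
5

Step 1: Original maximum nights = 5
Step 2: Check cap of 6 against maximum
Step 3: No records exceed the cap (max 5 <= cap 6), so no capping applies
Step 4: Maximum after transformation = 5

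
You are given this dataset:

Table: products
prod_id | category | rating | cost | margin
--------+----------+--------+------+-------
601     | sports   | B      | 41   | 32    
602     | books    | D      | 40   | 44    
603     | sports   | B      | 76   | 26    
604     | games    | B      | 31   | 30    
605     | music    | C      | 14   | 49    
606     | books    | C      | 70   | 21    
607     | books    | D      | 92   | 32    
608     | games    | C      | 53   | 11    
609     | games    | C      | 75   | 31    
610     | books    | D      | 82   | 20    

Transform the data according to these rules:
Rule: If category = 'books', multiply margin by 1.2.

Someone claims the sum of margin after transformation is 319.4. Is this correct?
Yes, the result is correct.

Step 1: Calculate the correct sum after transformation
Step 2: Apply multiplier 1.2 to records where category = 'books'
Step 3: Correct result = 319.4
Step 4: Claimed result = 319.4
Step 5: 319.4 = 319.4 ✓
Conclusion: The claimed result is correct.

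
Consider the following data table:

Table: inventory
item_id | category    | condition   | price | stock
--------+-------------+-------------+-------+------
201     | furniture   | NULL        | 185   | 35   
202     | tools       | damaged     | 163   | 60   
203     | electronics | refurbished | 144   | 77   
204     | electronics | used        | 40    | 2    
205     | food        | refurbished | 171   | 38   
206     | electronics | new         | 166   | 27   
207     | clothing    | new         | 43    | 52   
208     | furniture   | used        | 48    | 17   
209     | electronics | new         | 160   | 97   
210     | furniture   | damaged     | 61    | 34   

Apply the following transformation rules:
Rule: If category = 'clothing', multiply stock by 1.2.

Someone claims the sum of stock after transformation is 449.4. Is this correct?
Yes, the result is correct.

Step 1: Calculate the correct sum after transformation
Step 2: Apply multiplier 1.2 to records where category = 'clothing'
Step 3: Correct result = 449.4
Step 4: Claimed result = 449.4
Step 5: 449.4 = 449.4 ✓
Conclusion: The claimed result is correct.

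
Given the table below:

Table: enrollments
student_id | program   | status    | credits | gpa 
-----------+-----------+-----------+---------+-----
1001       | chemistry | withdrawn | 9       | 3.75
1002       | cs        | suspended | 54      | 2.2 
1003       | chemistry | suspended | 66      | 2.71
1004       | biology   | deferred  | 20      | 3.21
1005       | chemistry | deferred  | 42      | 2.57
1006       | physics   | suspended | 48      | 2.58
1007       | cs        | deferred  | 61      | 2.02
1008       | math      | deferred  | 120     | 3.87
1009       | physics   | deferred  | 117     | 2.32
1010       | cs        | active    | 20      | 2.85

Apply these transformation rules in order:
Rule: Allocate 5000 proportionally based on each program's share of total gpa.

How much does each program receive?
biology: 571.58, chemistry: 1607.91, cs: 1258.9, math: 689.1, physics: 872.51

Step 1: Calculate total gpa = 28.08
Step 2: Calculate each program's proportion:
  biology: 3.21/28.08 = 11.43% → 571.58
  chemistry: 9.03/28.08 = 32.16% → 1607.91
  cs: 7.07/28.08 = 25.18% → 1258.9
  math: 3.87/28.08 = 13.78% → 689.1
  physics: 4.9/28.08 = 17.45% → 872.51
Step 3: Verify: sum of allocations ≈ 5000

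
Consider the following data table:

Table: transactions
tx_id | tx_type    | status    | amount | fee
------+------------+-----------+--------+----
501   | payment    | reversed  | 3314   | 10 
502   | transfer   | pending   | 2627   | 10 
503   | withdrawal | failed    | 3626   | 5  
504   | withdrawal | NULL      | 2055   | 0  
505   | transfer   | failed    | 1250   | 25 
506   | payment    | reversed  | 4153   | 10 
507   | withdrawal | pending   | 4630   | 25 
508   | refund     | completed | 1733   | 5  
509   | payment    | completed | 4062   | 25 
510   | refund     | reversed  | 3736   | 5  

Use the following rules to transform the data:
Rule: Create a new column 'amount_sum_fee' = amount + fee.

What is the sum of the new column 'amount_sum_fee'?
31306

Step 1: For each record, compute amount + fee
Example calculations:
  3314 + 10 = 3324
  2627 + 10 = 2637
  3626 + 5 = 3631
  ...
Step 2: Sum all derived values
Step 3: Total = 31306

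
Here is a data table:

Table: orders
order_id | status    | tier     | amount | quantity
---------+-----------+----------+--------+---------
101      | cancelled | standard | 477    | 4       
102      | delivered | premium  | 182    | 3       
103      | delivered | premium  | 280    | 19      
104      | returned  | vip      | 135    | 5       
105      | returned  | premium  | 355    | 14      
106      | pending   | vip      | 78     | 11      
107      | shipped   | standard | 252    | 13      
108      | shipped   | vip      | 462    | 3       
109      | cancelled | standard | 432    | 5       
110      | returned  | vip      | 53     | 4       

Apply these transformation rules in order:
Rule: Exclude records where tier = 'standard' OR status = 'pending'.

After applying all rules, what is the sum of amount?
1467

Step 1: Find records where tier = 'standard' OR status = 'pending'
Step 2: 4 records match, summing to 1239
Step 3: Original sum: 2706
Step 4: Remaining sum = 2706 - 1239 = 1467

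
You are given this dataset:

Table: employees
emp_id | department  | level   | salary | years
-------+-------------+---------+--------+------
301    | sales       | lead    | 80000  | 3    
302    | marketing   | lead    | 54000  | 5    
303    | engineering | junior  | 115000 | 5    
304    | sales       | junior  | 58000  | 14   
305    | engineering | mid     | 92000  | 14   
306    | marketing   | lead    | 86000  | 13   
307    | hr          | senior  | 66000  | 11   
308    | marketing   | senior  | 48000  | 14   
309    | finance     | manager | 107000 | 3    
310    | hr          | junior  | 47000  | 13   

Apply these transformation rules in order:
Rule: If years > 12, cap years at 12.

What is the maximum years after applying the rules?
12

Step 1: Original maximum years = 14
Step 2: Apply cap at 12
Step 3: 5 records had years > 12 and were capped
Step 4: Maximum after transformation = 12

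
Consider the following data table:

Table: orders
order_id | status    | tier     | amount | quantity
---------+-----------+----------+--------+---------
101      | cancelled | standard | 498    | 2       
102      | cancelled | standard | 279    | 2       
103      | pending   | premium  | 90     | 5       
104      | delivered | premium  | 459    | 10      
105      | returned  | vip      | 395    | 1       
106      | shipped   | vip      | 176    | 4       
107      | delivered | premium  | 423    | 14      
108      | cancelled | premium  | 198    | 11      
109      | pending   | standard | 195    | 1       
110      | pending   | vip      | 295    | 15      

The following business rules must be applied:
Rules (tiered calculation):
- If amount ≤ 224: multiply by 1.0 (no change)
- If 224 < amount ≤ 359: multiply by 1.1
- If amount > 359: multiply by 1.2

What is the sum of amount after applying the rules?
3420.4

Step 1: Tier 1 (amount ≤ 224): 4 records, sum = 659 × 1.0 = 659.0
Step 2: Tier 2 (224 < amount ≤ 359): 2 records, sum = 574 × 1.1 = 631.4
Step 3: Tier 3 (amount > 359): 4 records, sum = 1775 × 1.2 = 2130.0
Step 4: Final sum = 659.0 + 631.4 + 2130.0 = 3420.4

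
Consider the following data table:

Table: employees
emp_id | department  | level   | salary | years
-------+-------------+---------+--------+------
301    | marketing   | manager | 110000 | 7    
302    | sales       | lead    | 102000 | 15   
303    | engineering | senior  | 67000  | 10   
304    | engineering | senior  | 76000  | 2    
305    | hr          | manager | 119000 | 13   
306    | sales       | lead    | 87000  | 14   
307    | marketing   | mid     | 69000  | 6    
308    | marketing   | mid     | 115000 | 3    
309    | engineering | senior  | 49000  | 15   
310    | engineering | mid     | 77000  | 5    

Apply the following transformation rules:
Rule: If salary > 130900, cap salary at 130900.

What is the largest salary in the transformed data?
119000

Step 1: Original maximum salary = 119000
Step 2: Check cap of 130900 against maximum
Step 3: No records exceed the cap (max 119000 <= cap 130900), so no capping applies
Step 4: Maximum after transformation = 119000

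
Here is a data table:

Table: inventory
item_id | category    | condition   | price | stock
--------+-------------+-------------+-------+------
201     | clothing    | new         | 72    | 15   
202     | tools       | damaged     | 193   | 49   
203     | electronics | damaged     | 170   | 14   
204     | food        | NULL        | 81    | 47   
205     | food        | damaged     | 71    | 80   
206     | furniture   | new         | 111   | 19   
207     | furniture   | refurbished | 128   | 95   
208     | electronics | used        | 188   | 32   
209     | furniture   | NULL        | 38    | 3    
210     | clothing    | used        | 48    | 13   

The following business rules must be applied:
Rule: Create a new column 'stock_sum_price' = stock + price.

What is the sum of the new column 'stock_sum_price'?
1467

Step 1: For each record, compute stock + price
Example calculations:
  15 + 72 = 87
  49 + 193 = 242
  14 + 170 = 184
  ...
Step 2: Sum all derived values
Step 3: Total = 1467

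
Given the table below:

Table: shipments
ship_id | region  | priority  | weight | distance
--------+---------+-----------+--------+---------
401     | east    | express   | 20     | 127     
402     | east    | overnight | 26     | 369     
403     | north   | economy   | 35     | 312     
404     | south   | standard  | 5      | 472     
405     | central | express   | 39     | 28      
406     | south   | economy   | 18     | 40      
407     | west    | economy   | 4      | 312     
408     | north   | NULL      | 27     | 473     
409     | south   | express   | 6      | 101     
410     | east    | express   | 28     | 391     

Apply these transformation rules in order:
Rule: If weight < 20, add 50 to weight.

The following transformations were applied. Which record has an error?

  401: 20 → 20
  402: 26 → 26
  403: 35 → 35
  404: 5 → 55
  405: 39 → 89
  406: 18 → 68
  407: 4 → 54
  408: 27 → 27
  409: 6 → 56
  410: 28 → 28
Record 405 has an error. The correct transformed value should be 39, not 89.

Step 1: Check each record against the rule
Step 2: Record 405 has weight = 39
Step 3: Since 39 >= 20, the bonus should not have been applied
Step 4: Correct value = 39, but claimed value = 89
Conclusion: Record 405 has the error.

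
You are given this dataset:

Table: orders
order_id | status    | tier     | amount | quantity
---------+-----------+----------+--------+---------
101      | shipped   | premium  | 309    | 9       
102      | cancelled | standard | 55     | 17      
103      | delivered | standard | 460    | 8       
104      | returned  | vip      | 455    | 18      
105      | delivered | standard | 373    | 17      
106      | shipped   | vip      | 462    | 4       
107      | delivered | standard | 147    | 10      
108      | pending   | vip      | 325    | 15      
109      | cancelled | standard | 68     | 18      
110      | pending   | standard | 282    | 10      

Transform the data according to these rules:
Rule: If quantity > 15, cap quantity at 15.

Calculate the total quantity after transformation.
116

Step 1: 4 records have quantity > 15
Step 2: These records originally summed to 70
Step 3: After capping: 4 × 15 = 60
Step 4: Unaffected records sum: 56
Step 5: Final sum = 60 + 56 = 116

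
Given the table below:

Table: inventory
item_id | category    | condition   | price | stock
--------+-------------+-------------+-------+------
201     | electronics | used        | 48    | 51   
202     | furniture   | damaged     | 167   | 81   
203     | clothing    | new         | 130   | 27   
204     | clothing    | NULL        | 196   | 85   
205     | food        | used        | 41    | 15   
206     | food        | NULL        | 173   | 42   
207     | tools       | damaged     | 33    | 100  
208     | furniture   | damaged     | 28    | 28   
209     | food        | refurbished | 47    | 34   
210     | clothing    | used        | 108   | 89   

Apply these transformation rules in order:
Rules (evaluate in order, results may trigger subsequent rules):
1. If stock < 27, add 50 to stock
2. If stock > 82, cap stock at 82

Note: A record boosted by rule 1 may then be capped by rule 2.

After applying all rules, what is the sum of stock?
574

Step 1: Apply rule 1 to records with stock < 27
  - 1 records get bonus of 50
  - Of these, 0 records then exceed 82 and get capped
Step 2: Apply rule 2 to records with stock > 82
  - 3 records (original) are capped
Step 3: Calculate final sum = 574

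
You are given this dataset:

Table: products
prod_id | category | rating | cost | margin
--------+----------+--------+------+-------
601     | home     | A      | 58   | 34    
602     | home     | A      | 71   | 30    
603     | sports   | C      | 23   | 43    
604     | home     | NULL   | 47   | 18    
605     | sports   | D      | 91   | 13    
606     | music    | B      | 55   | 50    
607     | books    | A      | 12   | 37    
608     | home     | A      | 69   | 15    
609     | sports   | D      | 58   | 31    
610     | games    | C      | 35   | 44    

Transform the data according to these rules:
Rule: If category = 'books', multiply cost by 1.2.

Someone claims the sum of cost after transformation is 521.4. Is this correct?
Yes, the result is correct.

Step 1: Calculate the correct sum after transformation
Step 2: Apply multiplier 1.2 to records where category = 'books'
Step 3: Correct result = 521.4
Step 4: Claimed result = 521.4
Step 5: 521.4 = 521.4 ✓
Conclusion: The claimed result is correct.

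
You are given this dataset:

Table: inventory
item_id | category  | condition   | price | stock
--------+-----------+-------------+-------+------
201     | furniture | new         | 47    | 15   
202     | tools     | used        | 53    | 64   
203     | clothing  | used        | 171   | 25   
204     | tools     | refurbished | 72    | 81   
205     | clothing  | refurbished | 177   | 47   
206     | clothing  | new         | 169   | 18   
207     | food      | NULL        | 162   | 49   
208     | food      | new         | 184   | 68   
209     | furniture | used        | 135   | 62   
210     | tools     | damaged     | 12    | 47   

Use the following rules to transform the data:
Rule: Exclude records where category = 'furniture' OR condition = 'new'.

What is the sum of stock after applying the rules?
313

Step 1: Find records where category = 'furniture' OR condition = 'new'
Step 2: 4 records match, summing to 163
Step 3: Original sum: 476
Step 4: Remaining sum = 476 - 163 = 313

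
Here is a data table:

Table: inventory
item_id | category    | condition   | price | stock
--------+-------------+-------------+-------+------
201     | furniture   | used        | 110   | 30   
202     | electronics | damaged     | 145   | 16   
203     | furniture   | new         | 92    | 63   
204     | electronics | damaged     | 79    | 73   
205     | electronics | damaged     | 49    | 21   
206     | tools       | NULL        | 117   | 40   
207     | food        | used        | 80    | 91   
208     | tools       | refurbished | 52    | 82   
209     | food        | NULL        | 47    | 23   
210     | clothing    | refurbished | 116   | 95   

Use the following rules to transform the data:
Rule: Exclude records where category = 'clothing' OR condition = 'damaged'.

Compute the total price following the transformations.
498

Step 1: Find records where category = 'clothing' OR condition = 'damaged'
Step 2: 4 records match, summing to 389
Step 3: Original sum: 887
Step 4: Remaining sum = 887 - 389 = 498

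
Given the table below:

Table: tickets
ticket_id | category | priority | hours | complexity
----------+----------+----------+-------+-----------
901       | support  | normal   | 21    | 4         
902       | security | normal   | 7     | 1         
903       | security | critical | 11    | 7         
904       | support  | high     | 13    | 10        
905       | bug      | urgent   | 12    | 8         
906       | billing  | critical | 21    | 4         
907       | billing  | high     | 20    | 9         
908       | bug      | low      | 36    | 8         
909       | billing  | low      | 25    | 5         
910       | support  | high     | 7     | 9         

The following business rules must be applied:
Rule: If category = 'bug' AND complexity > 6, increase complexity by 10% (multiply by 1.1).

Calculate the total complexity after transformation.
66.6

Step 1: Find records where category = 'bug' AND complexity > 6
Step 2: 2 records match, summing to 16
Step 3: After multiplier: 16 × 1.1 = 17.6
Step 4: Unaffected records sum: 49
Step 5: Final sum = 17.6 + 49 = 66.6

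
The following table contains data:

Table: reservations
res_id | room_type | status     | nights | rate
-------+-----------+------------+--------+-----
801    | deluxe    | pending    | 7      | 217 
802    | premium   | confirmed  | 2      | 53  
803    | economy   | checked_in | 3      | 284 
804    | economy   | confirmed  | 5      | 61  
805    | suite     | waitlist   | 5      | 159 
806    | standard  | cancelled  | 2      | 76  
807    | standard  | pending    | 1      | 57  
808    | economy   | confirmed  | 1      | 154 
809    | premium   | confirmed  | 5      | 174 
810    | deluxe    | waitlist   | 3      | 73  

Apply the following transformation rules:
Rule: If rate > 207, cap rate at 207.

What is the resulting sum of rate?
1221

Step 1: 2 records have rate > 207
Step 2: These records originally summed to 501
Step 3: After capping: 2 × 207 = 414
Step 4: Unaffected records sum: 807
Step 5: Final sum = 414 + 807 = 1221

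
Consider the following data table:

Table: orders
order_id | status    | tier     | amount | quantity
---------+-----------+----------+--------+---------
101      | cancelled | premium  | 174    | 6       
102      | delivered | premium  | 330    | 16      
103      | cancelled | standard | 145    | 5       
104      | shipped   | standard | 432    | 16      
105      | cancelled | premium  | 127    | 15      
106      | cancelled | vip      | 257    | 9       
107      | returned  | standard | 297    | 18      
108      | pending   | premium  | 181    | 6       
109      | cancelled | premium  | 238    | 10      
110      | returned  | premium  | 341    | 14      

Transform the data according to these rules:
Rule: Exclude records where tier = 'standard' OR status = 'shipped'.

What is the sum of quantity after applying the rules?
76

Step 1: Find records where tier = 'standard' OR status = 'shipped'
Step 2: 3 records match, summing to 39
Step 3: Original sum: 115
Step 4: Remaining sum = 115 - 39 = 76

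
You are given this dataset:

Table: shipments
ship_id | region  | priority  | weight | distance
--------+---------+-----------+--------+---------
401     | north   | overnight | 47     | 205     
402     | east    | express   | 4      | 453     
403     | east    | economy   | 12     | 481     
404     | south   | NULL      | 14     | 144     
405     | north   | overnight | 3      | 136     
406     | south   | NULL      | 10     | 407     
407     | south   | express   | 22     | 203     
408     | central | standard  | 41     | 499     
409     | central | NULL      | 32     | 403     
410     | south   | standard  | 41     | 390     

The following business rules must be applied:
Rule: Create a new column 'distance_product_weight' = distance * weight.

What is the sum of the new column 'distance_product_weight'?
77524

Step 1: For each record, compute distance * weight
Example calculations:
  205 * 47 = 9635
  453 * 4 = 1812
  481 * 12 = 5772
  ...
Step 2: Sum all derived values
Step 3: Total = 77524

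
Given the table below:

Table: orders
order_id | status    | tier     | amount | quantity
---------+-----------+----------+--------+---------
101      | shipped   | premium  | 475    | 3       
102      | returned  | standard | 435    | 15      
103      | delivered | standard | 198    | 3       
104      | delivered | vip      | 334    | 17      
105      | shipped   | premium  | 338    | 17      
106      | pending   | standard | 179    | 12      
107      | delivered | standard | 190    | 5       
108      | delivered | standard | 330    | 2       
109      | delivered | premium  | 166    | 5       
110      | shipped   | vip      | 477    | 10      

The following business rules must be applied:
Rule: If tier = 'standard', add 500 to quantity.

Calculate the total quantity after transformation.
2589

Step 1: Count records where tier = 'standard': 5
Step 2: Total bonus added: 5 × 500 = 2500
Step 3: Original sum of quantity: 89
Step 4: Final sum = 89 + 2500 = 2589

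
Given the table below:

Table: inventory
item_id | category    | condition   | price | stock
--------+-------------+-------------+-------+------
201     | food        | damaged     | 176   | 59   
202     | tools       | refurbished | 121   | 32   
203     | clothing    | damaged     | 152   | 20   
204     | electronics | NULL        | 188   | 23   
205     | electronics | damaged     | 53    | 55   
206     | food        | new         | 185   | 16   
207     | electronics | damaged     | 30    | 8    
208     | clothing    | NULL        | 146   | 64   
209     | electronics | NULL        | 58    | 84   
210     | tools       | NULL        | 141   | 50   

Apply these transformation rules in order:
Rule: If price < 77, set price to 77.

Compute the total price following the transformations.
1340

Step 1: 3 records have price < 77
Step 2: These records originally summed to 141
Step 3: After setting to minimum: 3 × 77 = 231
Step 4: Unaffected records sum: 1109
Step 5: Final sum = 231 + 1109 = 1340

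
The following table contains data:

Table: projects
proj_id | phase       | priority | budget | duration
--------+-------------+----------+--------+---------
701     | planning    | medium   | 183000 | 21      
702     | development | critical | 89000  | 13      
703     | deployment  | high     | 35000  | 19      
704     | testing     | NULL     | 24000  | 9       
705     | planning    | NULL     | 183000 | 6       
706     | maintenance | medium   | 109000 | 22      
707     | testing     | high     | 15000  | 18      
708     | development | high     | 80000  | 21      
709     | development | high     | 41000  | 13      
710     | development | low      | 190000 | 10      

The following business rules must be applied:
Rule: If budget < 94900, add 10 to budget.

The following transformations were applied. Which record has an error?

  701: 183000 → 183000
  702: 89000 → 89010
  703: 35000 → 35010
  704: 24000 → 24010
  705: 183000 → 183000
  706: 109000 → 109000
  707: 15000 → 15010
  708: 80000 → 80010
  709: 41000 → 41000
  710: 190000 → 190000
Record 709 has an error. The correct transformed value should be 41010, not 41000.

Step 1: Check each record against the rule
Step 2: Record 709 has budget = 41000
Step 3: Since 41000 < 94900, the bonus should have been applied
Step 4: Correct value = 41010, but claimed value = 41000
Conclusion: Record 709 has the error.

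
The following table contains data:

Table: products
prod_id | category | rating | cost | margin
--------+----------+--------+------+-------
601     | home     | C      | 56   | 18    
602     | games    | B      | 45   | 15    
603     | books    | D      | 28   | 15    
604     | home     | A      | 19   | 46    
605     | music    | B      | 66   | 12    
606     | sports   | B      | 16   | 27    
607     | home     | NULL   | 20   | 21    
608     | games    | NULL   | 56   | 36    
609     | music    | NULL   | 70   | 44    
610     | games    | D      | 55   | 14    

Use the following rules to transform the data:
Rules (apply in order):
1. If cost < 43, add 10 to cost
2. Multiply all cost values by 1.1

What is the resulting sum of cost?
518.1

Step 1: Apply Rule 1 - Add 10 to records with cost < 43
  - 4 records affected: 83 + (4 × 10) = 123
  - Unaffected records: 348
  - Sum after Rule 1: 471
Step 2: Apply Rule 2 - Multiply all by 1.1
  - 471 × 1.1 = 518.1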